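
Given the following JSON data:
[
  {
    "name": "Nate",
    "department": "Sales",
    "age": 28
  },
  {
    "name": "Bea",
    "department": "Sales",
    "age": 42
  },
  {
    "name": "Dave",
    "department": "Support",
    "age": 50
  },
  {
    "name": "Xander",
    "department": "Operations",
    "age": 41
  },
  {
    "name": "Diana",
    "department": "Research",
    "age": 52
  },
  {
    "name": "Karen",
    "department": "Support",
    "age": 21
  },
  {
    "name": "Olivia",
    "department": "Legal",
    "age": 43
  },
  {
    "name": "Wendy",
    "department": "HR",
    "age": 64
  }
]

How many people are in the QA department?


Scanning records for department = QA
  No matches found
Count: 0

ANSWER: 0


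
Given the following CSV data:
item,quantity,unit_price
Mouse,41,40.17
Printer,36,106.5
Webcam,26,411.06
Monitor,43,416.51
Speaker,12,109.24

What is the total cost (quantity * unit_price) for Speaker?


Row: Speaker
quantity = 12
unit_price = 109.24
total = 12 * 109.24 = 1310.88

ANSWER: 1310.88


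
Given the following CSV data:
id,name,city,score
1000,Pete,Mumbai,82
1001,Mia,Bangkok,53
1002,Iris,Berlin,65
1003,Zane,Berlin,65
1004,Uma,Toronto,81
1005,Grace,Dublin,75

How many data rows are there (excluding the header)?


Counting rows (excluding header):
Header: id,name,city,score
Data rows: 6

ANSWER: 6


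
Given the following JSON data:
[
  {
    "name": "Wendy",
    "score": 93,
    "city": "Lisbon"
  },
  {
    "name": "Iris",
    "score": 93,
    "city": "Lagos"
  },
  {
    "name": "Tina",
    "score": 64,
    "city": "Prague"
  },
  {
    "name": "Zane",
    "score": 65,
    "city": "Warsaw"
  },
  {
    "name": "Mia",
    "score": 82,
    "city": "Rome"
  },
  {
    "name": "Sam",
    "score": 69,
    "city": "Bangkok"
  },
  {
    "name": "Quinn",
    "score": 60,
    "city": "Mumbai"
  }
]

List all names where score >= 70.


Filtering records where score >= 70:
  Wendy (score=93) -> YES
  Iris (score=93) -> YES
  Tina (score=64) -> no
  Zane (score=65) -> no
  Mia (score=82) -> YES
  Sam (score=69) -> no
  Quinn (score=60) -> no


ANSWER: Wendy, Iris, Mia


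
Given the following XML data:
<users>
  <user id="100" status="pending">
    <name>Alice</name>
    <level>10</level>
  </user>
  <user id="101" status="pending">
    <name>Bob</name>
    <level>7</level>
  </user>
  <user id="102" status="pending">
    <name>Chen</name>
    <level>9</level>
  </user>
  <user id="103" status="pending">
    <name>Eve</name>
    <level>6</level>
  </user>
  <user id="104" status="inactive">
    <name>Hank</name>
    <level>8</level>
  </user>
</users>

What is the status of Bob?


Finding user with name = Bob
user id="101" status="pending"

ANSWER: pending


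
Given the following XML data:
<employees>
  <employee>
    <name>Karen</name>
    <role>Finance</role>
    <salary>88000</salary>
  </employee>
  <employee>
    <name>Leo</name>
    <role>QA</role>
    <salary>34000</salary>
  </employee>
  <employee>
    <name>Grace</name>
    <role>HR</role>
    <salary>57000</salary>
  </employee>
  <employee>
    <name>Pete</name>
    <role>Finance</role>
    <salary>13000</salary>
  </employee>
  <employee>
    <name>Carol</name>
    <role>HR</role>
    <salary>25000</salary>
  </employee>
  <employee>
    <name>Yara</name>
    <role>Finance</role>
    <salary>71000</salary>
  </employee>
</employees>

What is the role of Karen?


Searching for <employee> with <name>Karen</name>
Found at position 1
<role>Finance</role>

ANSWER: Finance


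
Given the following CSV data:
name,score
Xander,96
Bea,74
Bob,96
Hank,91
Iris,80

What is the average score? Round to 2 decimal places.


Scores: 96, 74, 96, 91, 80
Sum = 437
Count = 5
Average = 437 / 5 = 87.40

ANSWER: 87.40


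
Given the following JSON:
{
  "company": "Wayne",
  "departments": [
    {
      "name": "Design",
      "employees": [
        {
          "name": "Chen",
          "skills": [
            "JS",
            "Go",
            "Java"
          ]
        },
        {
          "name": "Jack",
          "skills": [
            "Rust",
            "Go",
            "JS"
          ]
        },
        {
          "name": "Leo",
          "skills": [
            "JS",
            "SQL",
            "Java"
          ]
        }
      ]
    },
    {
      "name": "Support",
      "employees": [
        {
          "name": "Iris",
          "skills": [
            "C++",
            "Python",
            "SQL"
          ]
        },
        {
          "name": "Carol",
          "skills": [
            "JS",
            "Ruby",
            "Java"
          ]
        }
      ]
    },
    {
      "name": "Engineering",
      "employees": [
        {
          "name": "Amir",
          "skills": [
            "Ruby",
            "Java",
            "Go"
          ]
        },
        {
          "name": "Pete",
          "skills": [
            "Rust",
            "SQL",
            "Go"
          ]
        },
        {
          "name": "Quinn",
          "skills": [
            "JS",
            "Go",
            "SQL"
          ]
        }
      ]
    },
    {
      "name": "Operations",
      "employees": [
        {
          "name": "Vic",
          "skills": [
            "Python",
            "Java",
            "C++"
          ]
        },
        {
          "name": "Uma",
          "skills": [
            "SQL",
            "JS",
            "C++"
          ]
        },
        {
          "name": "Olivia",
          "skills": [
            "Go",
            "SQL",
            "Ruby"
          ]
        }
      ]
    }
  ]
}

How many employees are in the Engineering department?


Path: departments[2].employees
Count: 3

ANSWER: 3


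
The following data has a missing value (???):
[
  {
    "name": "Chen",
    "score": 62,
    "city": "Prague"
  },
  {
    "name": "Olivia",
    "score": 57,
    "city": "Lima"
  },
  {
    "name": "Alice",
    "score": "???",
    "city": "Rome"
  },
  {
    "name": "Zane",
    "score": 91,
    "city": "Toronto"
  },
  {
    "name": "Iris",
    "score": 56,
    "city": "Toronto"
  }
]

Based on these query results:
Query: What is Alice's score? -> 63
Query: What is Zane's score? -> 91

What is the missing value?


The missing value is Alice's score
From query: Alice's score = 63

ANSWER: 63


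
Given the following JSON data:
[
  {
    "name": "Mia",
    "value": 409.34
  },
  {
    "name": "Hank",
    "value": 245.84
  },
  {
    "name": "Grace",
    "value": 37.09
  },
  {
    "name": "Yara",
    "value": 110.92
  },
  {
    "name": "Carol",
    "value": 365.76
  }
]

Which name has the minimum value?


Comparing values:
  Mia: 409.34
  Hank: 245.84
  Grace: 37.09
  Yara: 110.92
  Carol: 365.76
Minimum: Grace (37.09)

ANSWER: Grace


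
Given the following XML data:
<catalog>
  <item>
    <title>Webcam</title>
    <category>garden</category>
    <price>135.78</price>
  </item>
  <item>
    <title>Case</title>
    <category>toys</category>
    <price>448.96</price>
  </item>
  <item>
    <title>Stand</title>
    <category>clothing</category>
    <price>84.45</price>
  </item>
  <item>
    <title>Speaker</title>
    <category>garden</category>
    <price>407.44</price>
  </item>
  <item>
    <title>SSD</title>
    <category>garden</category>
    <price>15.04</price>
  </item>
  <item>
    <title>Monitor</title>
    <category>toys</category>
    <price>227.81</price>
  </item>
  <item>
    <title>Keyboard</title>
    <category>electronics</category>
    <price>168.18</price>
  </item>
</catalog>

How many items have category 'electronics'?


Scanning <item> elements for <category>electronics</category>:
  Item 7: Keyboard -> MATCH
Count: 1

ANSWER: 1


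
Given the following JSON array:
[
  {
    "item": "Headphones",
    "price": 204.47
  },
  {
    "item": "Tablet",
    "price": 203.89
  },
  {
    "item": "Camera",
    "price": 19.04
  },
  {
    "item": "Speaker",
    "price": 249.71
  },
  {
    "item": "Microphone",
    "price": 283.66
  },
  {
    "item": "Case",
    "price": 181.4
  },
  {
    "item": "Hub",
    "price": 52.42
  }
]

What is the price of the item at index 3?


Array index 3 -> Speaker
price = 249.71

ANSWER: 249.71


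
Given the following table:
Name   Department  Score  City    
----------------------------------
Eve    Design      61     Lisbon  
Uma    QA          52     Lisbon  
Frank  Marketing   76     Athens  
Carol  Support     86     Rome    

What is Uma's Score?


Row 2: Uma
Score = 52

ANSWER: 52


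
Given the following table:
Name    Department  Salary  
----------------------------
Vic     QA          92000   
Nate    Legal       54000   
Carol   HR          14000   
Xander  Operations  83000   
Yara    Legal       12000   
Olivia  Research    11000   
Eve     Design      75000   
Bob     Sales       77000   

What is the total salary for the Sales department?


Sales department members:
  Bob: 77000
Total = 77000 = 77000

ANSWER: 77000


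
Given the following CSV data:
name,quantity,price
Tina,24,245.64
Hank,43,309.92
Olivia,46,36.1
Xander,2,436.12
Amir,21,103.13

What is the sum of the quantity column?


Values in 'quantity' column:
  Row 1: 24
  Row 2: 43
  Row 3: 46
  Row 4: 2
  Row 5: 21
Sum = 24 + 43 + 46 + 2 + 21 = 136

ANSWER: 136


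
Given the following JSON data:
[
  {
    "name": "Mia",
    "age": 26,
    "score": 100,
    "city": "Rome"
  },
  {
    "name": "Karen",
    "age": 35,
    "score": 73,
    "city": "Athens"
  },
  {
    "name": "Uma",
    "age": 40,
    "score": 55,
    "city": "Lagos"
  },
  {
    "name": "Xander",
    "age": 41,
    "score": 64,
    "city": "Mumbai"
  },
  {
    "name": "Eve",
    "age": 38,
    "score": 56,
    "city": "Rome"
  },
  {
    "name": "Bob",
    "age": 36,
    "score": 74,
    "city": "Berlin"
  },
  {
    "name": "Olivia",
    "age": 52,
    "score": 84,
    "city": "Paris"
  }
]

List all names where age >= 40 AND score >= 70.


Checking both conditions:
  Mia (age=26, score=100) -> no
  Karen (age=35, score=73) -> no
  Uma (age=40, score=55) -> no
  Xander (age=41, score=64) -> no
  Eve (age=38, score=56) -> no
  Bob (age=36, score=74) -> no
  Olivia (age=52, score=84) -> YES


ANSWER: Olivia


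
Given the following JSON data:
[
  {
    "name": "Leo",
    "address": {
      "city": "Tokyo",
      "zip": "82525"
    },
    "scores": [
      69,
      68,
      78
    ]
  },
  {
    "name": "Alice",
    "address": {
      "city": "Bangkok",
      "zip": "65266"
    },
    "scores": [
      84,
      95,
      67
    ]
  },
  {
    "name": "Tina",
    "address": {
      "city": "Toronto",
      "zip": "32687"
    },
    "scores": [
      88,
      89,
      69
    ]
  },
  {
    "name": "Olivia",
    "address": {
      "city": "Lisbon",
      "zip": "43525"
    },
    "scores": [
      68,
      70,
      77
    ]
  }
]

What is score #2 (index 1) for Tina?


Path: records[2].scores[1]
Value: 89

ANSWER: 89


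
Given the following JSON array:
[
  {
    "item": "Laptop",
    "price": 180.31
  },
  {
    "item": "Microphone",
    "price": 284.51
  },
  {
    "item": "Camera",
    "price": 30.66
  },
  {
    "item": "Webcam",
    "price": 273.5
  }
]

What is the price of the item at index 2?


Array index 2 -> Camera
price = 30.66

ANSWER: 30.66


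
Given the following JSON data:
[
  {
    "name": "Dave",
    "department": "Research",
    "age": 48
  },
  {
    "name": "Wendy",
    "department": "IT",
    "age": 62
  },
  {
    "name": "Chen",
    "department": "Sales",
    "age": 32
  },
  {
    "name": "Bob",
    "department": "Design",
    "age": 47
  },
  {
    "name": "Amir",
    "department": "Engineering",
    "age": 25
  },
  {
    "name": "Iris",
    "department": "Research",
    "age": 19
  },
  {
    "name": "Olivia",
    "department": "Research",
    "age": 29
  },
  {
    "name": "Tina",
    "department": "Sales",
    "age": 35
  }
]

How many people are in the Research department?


Scanning records for department = Research
  Record 0: Dave
  Record 5: Iris
  Record 6: Olivia
Count: 3

ANSWER: 3


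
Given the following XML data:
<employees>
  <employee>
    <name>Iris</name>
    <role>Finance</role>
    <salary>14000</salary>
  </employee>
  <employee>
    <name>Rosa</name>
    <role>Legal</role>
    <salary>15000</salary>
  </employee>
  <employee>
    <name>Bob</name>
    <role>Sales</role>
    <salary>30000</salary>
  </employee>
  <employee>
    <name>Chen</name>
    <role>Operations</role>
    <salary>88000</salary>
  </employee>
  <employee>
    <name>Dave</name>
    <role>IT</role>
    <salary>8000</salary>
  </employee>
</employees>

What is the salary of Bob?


Searching for <employee> with <name>Bob</name>
Found at position 3
<salary>30000</salary>

ANSWER: 30000


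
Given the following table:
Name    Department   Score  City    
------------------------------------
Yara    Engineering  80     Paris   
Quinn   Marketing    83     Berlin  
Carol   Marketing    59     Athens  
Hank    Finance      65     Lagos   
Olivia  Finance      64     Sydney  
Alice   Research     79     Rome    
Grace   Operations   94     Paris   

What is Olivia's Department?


Row 5: Olivia
Department = Finance

ANSWER: Finance


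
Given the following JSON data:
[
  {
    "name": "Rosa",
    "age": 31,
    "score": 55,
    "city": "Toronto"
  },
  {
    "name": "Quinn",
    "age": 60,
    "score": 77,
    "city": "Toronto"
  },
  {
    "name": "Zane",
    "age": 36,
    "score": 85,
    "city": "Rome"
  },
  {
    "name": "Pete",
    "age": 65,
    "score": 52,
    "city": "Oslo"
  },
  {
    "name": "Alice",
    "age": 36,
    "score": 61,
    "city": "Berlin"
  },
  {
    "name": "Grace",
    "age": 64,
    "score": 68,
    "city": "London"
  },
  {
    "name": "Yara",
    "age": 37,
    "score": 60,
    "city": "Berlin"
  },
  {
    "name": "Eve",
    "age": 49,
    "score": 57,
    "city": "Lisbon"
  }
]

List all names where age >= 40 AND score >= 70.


Checking both conditions:
  Rosa (age=31, score=55) -> no
  Quinn (age=60, score=77) -> YES
  Zane (age=36, score=85) -> no
  Pete (age=65, score=52) -> no
  Alice (age=36, score=61) -> no
  Grace (age=64, score=68) -> no
  Yara (age=37, score=60) -> no
  Eve (age=49, score=57) -> no


ANSWER: Quinn


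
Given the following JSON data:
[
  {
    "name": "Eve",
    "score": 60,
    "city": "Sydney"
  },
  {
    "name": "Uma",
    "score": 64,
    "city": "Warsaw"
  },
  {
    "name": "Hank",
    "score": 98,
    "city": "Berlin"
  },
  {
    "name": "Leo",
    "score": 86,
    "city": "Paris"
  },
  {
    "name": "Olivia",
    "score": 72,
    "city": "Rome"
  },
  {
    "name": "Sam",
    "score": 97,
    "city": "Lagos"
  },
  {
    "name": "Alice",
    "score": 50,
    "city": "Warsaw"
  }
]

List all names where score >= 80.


Filtering records where score >= 80:
  Eve (score=60) -> no
  Uma (score=64) -> no
  Hank (score=98) -> YES
  Leo (score=86) -> YES
  Olivia (score=72) -> no
  Sam (score=97) -> YES
  Alice (score=50) -> no


ANSWER: Hank, Leo, Sam


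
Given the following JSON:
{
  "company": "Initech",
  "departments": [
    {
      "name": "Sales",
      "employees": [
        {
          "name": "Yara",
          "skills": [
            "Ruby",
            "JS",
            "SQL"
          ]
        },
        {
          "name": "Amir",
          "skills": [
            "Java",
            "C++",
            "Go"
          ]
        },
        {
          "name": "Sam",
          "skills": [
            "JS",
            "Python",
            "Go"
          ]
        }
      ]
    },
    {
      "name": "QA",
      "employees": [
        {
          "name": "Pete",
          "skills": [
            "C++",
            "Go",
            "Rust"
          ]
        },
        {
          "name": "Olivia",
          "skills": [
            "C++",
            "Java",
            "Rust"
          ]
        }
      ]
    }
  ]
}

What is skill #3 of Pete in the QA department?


Path: departments[1].employees[0].skills[2]
Value: Rust

ANSWER: Rust


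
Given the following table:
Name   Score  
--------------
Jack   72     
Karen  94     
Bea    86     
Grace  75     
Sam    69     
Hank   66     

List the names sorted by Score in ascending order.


Sorting by Score (ascending):
  Hank: 66
  Sam: 69
  Jack: 72
  Grace: 75
  Bea: 86
  Karen: 94


ANSWER: Hank, Sam, Jack, Grace, Bea, Karen


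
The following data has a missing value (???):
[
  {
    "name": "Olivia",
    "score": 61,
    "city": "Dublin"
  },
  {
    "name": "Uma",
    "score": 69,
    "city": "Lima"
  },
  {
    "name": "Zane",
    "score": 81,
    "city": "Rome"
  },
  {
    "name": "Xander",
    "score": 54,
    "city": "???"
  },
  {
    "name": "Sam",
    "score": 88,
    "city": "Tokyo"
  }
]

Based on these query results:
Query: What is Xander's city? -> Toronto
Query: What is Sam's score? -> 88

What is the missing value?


The missing value is Xander's city
From query: Xander's city = Toronto

ANSWER: Toronto


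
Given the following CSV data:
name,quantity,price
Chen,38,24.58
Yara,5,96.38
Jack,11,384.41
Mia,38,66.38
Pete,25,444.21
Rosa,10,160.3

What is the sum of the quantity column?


Values in 'quantity' column:
  Row 1: 38
  Row 2: 5
  Row 3: 11
  Row 4: 38
  Row 5: 25
  Row 6: 10
Sum = 38 + 5 + 11 + 38 + 25 + 10 = 127

ANSWER: 127


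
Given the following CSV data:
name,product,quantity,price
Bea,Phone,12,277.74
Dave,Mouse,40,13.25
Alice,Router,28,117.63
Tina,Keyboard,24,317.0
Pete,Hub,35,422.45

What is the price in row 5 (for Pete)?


Row 5: Pete
Column 'price' = 422.45

ANSWER: 422.45


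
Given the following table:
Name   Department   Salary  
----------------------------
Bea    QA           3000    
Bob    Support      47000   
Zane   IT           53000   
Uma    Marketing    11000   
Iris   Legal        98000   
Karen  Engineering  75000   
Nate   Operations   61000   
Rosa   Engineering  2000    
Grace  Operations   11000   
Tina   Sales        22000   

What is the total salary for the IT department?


IT department members:
  Zane: 53000
Total = 53000 = 53000

ANSWER: 53000


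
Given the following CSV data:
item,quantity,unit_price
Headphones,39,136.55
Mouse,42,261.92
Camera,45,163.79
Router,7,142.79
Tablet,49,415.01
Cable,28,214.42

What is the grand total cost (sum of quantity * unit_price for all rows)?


Computing row totals:
  Headphones: 39 * 136.55 = 5325.45
  Mouse: 42 * 261.92 = 11000.64
  Camera: 45 * 163.79 = 7370.55
  Router: 7 * 142.79 = 999.53
  Tablet: 49 * 415.01 = 20335.49
  Cable: 28 * 214.42 = 6003.76
Grand total = 5325.45 + 11000.64 + 7370.55 + 999.53 + 20335.49 + 6003.76 = 51035.42

ANSWER: 51035.42


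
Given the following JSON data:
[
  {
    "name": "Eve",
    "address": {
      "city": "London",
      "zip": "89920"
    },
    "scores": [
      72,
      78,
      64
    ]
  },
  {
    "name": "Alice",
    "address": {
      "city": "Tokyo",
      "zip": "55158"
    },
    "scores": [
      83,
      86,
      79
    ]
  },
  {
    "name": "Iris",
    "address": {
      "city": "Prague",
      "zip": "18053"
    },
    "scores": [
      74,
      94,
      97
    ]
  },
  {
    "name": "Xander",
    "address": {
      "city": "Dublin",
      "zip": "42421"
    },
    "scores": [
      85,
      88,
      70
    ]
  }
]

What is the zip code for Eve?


Path: records[0].address.zip
Value: 89920

ANSWER: 89920


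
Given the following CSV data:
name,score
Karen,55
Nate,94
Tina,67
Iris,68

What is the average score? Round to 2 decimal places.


Scores: 55, 94, 67, 68
Sum = 284
Count = 4
Average = 284 / 4 = 71.00

ANSWER: 71.00


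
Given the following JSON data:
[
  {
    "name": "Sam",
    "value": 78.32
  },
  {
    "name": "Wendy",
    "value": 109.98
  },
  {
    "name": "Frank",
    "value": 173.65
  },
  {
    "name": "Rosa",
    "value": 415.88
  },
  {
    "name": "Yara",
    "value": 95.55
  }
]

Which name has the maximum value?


Comparing values:
  Sam: 78.32
  Wendy: 109.98
  Frank: 173.65
  Rosa: 415.88
  Yara: 95.55
Maximum: Rosa (415.88)

ANSWER: Rosa


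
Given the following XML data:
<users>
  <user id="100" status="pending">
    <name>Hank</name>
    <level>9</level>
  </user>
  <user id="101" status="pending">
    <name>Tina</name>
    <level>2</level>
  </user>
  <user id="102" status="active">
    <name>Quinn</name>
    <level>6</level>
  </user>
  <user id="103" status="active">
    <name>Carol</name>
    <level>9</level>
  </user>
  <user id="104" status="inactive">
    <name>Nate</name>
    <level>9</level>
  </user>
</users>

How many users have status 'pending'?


Counting users with status='pending':
  Hank (id=100) -> MATCH
  Tina (id=101) -> MATCH
Count: 2

ANSWER: 2


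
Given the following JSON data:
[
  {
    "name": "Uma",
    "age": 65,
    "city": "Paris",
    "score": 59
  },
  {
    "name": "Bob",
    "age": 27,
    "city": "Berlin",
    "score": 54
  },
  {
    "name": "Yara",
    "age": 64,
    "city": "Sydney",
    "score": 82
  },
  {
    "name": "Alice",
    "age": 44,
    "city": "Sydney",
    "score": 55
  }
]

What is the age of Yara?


Looking up record where name = Yara
Record index: 2
Field 'age' = 64

ANSWER: 64


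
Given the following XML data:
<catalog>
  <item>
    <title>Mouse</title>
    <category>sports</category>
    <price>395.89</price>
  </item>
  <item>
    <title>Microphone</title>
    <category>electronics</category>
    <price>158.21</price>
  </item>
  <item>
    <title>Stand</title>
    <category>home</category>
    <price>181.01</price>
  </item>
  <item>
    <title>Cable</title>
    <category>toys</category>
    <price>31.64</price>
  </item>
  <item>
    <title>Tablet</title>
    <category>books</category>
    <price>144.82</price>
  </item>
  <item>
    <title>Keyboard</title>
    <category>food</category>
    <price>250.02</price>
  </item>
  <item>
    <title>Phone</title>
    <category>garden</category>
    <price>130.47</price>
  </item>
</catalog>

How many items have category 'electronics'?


Scanning <item> elements for <category>electronics</category>:
  Item 2: Microphone -> MATCH
Count: 1

ANSWER: 1


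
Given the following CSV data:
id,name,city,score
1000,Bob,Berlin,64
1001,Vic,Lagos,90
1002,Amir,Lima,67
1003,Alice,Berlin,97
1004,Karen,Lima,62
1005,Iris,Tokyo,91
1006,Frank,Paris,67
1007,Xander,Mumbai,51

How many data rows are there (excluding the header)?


Counting rows (excluding header):
Header: id,name,city,score
Data rows: 8

ANSWER: 8


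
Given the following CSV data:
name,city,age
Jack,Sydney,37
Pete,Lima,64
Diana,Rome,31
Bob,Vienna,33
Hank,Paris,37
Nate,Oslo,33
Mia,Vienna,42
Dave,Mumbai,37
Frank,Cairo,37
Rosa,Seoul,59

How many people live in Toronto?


Scanning city column for 'Toronto':
Total matches: 0

ANSWER: 0


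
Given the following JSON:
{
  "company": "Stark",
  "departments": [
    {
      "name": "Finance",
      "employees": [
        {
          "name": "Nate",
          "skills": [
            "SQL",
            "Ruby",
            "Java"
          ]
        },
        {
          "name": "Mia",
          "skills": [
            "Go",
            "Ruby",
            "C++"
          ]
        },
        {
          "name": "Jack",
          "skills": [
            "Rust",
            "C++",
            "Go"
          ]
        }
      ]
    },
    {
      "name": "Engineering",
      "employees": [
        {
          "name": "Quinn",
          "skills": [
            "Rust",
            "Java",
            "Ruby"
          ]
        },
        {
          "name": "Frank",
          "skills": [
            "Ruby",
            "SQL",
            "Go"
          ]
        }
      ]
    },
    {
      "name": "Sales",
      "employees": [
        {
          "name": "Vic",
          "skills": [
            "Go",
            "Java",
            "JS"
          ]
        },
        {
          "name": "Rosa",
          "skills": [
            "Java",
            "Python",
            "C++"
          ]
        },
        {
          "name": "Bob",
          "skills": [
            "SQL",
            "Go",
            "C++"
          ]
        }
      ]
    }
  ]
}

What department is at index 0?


Path: departments[0].name
Value: Finance

ANSWER: Finance


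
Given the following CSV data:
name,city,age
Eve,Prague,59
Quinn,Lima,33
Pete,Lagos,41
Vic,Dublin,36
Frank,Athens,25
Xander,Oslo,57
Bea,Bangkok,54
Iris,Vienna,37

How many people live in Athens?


Scanning city column for 'Athens':
  Row 5: Frank -> MATCH
Total matches: 1

ANSWER: 1


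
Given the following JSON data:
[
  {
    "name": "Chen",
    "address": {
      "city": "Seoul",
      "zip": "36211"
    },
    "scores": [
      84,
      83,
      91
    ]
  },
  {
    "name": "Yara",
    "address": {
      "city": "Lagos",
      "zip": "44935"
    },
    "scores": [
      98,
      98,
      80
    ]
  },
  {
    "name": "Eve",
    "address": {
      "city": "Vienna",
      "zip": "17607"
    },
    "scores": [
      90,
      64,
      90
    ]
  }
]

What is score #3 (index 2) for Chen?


Path: records[0].scores[2]
Value: 91

ANSWER: 91


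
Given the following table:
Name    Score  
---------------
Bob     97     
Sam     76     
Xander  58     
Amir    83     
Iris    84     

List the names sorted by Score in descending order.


Sorting by Score (descending):
  Bob: 97
  Iris: 84
  Amir: 83
  Sam: 76
  Xander: 58


ANSWER: Bob, Iris, Amir, Sam, Xander


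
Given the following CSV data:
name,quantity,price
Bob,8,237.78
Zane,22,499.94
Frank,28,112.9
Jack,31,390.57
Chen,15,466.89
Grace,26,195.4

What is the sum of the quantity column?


Values in 'quantity' column:
  Row 1: 8
  Row 2: 22
  Row 3: 28
  Row 4: 31
  Row 5: 15
  Row 6: 26
Sum = 8 + 22 + 28 + 31 + 15 + 26 = 130

ANSWER: 130


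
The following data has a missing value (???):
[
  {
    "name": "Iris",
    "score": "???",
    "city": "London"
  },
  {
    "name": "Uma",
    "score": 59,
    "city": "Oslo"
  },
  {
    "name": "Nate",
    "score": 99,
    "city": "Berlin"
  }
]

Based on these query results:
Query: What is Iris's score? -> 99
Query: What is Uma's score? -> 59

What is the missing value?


The missing value is Iris's score
From query: Iris's score = 99

ANSWER: 99


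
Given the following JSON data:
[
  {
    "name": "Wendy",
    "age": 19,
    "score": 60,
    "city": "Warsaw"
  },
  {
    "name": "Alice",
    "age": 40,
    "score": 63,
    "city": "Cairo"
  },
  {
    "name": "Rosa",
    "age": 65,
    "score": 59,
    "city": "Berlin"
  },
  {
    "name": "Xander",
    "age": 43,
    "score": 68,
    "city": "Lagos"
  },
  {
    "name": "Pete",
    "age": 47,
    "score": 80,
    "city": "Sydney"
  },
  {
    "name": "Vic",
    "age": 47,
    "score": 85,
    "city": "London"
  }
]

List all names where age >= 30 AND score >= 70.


Checking both conditions:
  Wendy (age=19, score=60) -> no
  Alice (age=40, score=63) -> no
  Rosa (age=65, score=59) -> no
  Xander (age=43, score=68) -> no
  Pete (age=47, score=80) -> YES
  Vic (age=47, score=85) -> YES


ANSWER: Pete, Vic


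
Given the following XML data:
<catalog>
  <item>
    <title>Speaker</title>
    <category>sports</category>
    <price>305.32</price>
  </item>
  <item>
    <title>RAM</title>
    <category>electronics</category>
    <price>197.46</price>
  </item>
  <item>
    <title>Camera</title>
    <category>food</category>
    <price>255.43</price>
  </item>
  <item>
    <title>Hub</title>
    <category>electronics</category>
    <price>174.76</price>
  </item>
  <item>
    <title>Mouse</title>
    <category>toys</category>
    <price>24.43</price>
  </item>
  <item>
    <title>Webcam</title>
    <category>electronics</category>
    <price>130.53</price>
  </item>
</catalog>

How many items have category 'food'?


Scanning <item> elements for <category>food</category>:
  Item 3: Camera -> MATCH
Count: 1

ANSWER: 1


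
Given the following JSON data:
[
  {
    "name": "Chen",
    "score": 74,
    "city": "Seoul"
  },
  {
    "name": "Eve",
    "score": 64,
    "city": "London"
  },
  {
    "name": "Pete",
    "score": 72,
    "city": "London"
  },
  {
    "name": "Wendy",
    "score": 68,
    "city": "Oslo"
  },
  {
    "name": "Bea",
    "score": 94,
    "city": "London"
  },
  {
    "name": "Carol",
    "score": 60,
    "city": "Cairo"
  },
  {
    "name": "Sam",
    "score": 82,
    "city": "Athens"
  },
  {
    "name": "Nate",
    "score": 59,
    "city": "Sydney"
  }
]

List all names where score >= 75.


Filtering records where score >= 75:
  Chen (score=74) -> no
  Eve (score=64) -> no
  Pete (score=72) -> no
  Wendy (score=68) -> no
  Bea (score=94) -> YES
  Carol (score=60) -> no
  Sam (score=82) -> YES
  Nate (score=59) -> no


ANSWER: Bea, Sam


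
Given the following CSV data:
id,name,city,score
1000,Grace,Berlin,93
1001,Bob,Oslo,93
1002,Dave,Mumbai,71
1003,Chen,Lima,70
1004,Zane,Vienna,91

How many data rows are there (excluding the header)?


Counting rows (excluding header):
Header: id,name,city,score
Data rows: 5

ANSWER: 5


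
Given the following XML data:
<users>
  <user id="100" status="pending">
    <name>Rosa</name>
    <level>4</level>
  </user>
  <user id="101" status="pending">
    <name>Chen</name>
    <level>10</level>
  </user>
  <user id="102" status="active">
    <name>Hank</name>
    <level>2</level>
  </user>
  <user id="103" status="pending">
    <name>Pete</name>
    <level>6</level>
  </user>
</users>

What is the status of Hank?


Finding user with name = Hank
user id="102" status="active"

ANSWER: active


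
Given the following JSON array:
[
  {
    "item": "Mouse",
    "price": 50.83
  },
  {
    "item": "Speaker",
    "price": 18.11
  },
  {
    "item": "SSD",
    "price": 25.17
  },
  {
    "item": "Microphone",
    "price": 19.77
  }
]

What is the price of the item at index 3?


Array index 3 -> Microphone
price = 19.77

ANSWER: 19.77


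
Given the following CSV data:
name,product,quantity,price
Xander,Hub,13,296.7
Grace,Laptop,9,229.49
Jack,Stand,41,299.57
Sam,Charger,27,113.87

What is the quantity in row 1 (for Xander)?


Row 1: Xander
Column 'quantity' = 13

ANSWER: 13


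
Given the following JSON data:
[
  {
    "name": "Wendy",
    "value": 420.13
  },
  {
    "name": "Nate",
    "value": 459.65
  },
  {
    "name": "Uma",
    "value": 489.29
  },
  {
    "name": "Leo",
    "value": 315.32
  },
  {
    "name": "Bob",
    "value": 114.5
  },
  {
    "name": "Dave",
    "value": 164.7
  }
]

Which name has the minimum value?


Comparing values:
  Wendy: 420.13
  Nate: 459.65
  Uma: 489.29
  Leo: 315.32
  Bob: 114.5
  Dave: 164.7
Minimum: Bob (114.5)

ANSWER: Bob


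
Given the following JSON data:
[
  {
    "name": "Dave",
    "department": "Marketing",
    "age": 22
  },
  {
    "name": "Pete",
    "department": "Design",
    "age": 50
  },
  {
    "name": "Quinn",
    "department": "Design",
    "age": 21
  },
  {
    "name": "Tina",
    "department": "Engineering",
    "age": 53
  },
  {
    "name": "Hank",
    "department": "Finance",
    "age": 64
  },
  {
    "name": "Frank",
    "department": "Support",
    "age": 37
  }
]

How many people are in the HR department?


Scanning records for department = HR
  No matches found
Count: 0

ANSWER: 0


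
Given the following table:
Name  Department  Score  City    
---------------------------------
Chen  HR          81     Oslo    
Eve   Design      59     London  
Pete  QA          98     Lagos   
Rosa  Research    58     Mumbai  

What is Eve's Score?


Row 2: Eve
Score = 59

ANSWER: 59


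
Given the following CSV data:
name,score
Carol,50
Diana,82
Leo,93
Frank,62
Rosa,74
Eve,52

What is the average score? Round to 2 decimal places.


Scores: 50, 82, 93, 62, 74, 52
Sum = 413
Count = 6
Average = 413 / 6 = 68.83

ANSWER: 68.83


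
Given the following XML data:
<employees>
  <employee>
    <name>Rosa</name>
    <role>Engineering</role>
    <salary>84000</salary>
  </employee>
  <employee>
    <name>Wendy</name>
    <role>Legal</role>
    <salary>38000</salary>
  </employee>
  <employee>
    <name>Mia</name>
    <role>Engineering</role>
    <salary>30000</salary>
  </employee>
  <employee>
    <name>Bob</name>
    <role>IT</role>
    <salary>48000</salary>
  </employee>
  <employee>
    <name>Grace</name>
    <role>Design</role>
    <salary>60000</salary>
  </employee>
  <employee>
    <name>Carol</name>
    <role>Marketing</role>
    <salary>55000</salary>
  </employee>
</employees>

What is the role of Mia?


Searching for <employee> with <name>Mia</name>
Found at position 3
<role>Engineering</role>

ANSWER: Engineering


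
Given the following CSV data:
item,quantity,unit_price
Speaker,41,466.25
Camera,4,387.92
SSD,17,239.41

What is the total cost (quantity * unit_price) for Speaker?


Row: Speaker
quantity = 41
unit_price = 466.25
total = 41 * 466.25 = 19116.25

ANSWER: 19116.25


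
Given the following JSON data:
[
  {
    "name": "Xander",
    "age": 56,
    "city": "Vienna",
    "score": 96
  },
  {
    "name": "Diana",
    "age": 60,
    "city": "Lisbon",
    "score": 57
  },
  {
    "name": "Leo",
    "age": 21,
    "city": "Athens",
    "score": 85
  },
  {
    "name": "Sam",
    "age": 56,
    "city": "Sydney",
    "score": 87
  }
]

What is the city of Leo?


Looking up record where name = Leo
Record index: 2
Field 'city' = Athens

ANSWER: Athens


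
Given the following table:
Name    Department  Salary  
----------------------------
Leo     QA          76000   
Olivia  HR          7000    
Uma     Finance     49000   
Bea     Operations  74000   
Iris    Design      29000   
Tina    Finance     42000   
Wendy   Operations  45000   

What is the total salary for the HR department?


HR department members:
  Olivia: 7000
Total = 7000 = 7000

ANSWER: 7000


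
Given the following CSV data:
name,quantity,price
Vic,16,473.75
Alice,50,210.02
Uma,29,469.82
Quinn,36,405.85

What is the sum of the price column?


Values in 'price' column:
  Row 1: 473.75
  Row 2: 210.02
  Row 3: 469.82
  Row 4: 405.85
Sum = 473.75 + 210.02 + 469.82 + 405.85 = 1559.44

ANSWER: 1559.44


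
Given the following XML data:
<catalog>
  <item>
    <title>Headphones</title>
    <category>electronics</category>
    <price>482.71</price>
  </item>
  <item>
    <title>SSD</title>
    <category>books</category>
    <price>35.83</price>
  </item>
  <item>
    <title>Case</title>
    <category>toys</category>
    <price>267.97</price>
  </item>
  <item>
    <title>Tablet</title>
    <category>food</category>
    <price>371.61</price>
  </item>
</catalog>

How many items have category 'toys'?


Scanning <item> elements for <category>toys</category>:
  Item 3: Case -> MATCH
Count: 1

ANSWER: 1


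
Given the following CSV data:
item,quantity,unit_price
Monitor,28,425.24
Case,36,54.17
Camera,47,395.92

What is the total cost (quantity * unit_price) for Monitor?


Row: Monitor
quantity = 28
unit_price = 425.24
total = 28 * 425.24 = 11906.72

ANSWER: 11906.72


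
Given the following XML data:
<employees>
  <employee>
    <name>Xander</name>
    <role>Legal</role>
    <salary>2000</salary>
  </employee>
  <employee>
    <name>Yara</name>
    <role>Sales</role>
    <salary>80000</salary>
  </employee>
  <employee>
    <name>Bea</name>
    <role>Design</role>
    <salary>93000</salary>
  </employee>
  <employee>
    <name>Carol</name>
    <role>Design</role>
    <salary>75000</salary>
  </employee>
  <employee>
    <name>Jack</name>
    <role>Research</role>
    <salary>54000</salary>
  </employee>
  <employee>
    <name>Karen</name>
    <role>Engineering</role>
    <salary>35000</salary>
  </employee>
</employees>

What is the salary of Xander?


Searching for <employee> with <name>Xander</name>
Found at position 1
<salary>2000</salary>

ANSWER: 2000


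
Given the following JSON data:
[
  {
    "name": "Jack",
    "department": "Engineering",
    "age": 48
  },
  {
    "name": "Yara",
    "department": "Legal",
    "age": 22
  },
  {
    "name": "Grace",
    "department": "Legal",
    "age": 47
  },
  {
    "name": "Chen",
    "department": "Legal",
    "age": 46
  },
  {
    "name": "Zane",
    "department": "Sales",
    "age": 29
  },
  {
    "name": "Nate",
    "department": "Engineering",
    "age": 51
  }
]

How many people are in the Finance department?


Scanning records for department = Finance
  No matches found
Count: 0

ANSWER: 0


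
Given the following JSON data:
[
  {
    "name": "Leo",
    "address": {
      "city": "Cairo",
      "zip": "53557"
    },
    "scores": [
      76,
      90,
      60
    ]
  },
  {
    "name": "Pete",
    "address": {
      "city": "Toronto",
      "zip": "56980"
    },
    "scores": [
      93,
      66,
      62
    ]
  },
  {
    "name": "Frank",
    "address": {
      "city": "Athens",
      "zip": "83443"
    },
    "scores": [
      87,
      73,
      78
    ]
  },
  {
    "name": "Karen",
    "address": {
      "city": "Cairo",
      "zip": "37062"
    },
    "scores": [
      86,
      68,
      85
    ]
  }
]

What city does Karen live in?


Path: records[3].address.city
Value: Cairo

ANSWER: Cairo


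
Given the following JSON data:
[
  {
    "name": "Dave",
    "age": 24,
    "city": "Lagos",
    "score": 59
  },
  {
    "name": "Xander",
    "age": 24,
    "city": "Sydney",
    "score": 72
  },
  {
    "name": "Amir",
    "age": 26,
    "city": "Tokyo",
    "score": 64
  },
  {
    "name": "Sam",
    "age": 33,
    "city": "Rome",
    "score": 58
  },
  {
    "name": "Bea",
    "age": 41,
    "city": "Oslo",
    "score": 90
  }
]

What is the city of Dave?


Looking up record where name = Dave
Record index: 0
Field 'city' = Lagos

ANSWER: Lagos


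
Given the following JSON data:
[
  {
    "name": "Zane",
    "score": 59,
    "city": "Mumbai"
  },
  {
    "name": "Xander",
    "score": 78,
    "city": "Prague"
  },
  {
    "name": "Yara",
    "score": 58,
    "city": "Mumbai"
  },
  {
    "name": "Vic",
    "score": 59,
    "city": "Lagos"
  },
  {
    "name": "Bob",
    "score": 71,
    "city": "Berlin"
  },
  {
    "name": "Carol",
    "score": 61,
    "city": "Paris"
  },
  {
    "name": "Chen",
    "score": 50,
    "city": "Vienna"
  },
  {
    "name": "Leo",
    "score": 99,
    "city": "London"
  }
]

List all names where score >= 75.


Filtering records where score >= 75:
  Zane (score=59) -> no
  Xander (score=78) -> YES
  Yara (score=58) -> no
  Vic (score=59) -> no
  Bob (score=71) -> no
  Carol (score=61) -> no
  Chen (score=50) -> no
  Leo (score=99) -> YES


ANSWER: Xander, Leo


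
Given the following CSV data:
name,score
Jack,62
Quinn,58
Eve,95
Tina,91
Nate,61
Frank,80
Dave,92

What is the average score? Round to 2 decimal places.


Scores: 62, 58, 95, 91, 61, 80, 92
Sum = 539
Count = 7
Average = 539 / 7 = 77.00

ANSWER: 77.00


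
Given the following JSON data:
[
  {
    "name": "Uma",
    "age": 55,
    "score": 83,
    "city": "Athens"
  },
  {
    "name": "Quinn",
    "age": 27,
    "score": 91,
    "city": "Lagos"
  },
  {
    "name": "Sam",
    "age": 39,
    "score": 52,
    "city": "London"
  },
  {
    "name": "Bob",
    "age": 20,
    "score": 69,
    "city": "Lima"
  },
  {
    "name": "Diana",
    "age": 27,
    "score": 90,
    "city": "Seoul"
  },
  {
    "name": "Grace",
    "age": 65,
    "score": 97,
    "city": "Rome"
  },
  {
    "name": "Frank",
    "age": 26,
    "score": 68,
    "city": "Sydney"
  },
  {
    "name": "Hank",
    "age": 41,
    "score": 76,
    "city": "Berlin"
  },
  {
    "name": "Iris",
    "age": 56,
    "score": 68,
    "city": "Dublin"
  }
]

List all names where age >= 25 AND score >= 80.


Checking both conditions:
  Uma (age=55, score=83) -> YES
  Quinn (age=27, score=91) -> YES
  Sam (age=39, score=52) -> no
  Bob (age=20, score=69) -> no
  Diana (age=27, score=90) -> YES
  Grace (age=65, score=97) -> YES
  Frank (age=26, score=68) -> no
  Hank (age=41, score=76) -> no
  Iris (age=56, score=68) -> no


ANSWER: Uma, Quinn, Diana, Grace


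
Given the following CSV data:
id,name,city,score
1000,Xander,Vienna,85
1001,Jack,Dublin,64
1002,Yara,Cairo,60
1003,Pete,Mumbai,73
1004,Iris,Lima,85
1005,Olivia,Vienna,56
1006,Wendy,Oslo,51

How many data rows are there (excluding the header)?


Counting rows (excluding header):
Header: id,name,city,score
Data rows: 7

ANSWER: 7
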